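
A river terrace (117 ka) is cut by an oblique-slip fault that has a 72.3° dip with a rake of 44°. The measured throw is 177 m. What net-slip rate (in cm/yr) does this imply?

0.229 cm/yr

dip-slip = throw / sin(dip) = 177 / sin(72.3°) = 185.8 m
net slip = dip-slip / sin(rake) = 185.8 / sin(44°) = 267.5 m
rate = 267.5 m / 117 ka = 0.00229 m/yr = 0.229 cm/yr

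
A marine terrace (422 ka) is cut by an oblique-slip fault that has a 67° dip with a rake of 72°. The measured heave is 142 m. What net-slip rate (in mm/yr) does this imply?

0.906 mm/yr

dip-slip = heave / cos(dip) = 142 / cos(67°) = 363.4 m
net slip = dip-slip / sin(rake) = 363.4 / sin(72°) = 382.1 m
rate = 382.1 m / 422 ka = 0.000906 m/yr = 0.906 mm/yr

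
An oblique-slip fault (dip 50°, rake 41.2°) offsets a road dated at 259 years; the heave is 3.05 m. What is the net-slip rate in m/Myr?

27800 m/Myr

dip-slip = heave / cos(dip) = 3.05 / cos(50°) = 4.745 m
net slip = dip-slip / sin(rake) = 4.745 / sin(41.2°) = 7.204 m
rate = 7.204 m / 259 years = 0.0278 m/yr = 27800 m/Myr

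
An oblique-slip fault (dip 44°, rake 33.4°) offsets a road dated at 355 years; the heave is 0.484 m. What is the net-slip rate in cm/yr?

dip-slip = heave / cos(dip) = 0.484 / cos(44°) = 0.6728 m
net slip = dip-slip / sin(rake) = 0.6728 / sin(33.4°) = 1.222 m
rate = 1.222 m / 355 years = 0.00344 m/yr = 0.344 cm/yr

0.344 cm/yr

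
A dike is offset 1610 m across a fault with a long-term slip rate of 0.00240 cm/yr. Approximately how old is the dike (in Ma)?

67.1 Ma

age = offset / rate = 1610 m / (0.00240 cm/yr) = 6.71e+07 yr = 67.1 Ma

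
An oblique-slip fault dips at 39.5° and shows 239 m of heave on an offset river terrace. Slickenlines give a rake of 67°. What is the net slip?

dip-slip = heave / cos(dip) = 239 / cos(39.5°) = 309.7 m
net slip = dip-slip / sin(rake) = 309.7 / sin(67°) = 336 m

336 m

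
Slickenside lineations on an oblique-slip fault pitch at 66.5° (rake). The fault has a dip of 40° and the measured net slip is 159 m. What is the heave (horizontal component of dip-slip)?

dip-slip = net slip × sin(rake) = 159 m × sin(66.5°) = 145.8 m
heave = dip-slip × cos(dip) = 145.8 × cos(40°) = 112 m

112 m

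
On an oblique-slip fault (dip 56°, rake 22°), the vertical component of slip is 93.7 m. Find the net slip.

dip-slip = throw / sin(dip) = 93.7 / sin(56°) = 113 m
net slip = dip-slip / sin(rake) = 113 / sin(22°) = 302 m

302 m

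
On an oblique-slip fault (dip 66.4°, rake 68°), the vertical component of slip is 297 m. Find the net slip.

dip-slip = throw / sin(dip) = 297 / sin(66.4°) = 324.1 m
net slip = dip-slip / sin(rake) = 324.1 / sin(68°) = 350 m

350 m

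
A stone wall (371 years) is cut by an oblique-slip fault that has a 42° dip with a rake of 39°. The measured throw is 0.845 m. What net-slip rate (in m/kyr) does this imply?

dip-slip = throw / sin(dip) = 0.845 / sin(42°) = 1.263 m
net slip = dip-slip / sin(rake) = 1.263 / sin(39°) = 2.007 m
rate = 2.007 m / 371 years = 0.00541 m/yr = 5.41 m/kyr

5.41 m/kyr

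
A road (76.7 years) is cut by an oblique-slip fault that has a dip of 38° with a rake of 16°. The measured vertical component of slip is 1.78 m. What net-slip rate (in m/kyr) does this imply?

137 m/kyr

dip-slip = throw / sin(dip) = 1.78 / sin(38°) = 2.891 m
net slip = dip-slip / sin(rake) = 2.891 / sin(16°) = 10.49 m
rate = 10.49 m / 76.7 years = 0.137 m/yr = 137 m/kyr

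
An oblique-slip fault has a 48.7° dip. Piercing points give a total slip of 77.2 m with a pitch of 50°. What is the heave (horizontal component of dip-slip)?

39 m

dip-slip = net slip × sin(rake) = 77.2 m × sin(50°) = 59.14 m
heave = dip-slip × cos(dip) = 59.14 × cos(48.7°) = 39 m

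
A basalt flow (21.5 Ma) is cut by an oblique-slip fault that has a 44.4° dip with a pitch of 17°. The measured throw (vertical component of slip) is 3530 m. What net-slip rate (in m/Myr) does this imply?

dip-slip = throw / sin(dip) = 3530 / sin(44.4°) = 5045 m
net slip = dip-slip / sin(rake) = 5045 / sin(17°) = 17260 m
rate = 17260 m / 21.5 Ma = 0.000803 m/yr = 803 m/Myr

803 m/Myr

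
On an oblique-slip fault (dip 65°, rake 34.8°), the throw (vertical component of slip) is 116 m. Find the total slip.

dip-slip = throw / sin(dip) = 116 / sin(65°) = 128 m
net slip = dip-slip / sin(rake) = 128 / sin(34.8°) = 224 m

224 m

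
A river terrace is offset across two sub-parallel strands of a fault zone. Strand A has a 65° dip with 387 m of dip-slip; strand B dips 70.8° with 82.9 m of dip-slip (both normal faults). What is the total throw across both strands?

429 m

throw_A = 387 × sin(65°) = 350.7 m
throw_B = 82.9 × sin(70.8°) = 78.29 m
total = 350.7 + 78.29 = 429 m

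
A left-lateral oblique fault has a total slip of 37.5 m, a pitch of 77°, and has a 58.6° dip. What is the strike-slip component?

8.44 m

strike-slip = net slip × cos(rake) = 37.5 m × cos(77°) = 8.44 m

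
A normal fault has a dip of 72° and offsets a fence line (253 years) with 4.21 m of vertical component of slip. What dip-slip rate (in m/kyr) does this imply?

dip-slip = throw / sin(dip) = 4.21 m / sin(72°) = 4.427 m
rate = 4.427 m / 253 years = 0.0175 m/yr = 17.5 m/kyr

17.5 m/kyr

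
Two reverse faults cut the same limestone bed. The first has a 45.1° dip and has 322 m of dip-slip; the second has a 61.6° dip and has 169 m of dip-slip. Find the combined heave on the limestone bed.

308 m

heave_A = 322 × cos(45.1°) = 227.3 m
heave_B = 169 × cos(61.6°) = 80.38 m
total = 227.3 + 80.38 = 308 m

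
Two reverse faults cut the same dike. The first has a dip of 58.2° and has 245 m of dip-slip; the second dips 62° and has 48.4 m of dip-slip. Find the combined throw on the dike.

251 m

throw_A = 245 × sin(58.2°) = 208.2 m
throw_B = 48.4 × sin(62°) = 42.73 m
total = 208.2 + 42.73 = 251 m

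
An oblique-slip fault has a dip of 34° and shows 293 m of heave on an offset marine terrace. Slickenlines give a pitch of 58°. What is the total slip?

417 m

dip-slip = heave / cos(dip) = 293 / cos(34°) = 353.4 m
net slip = dip-slip / sin(rake) = 353.4 / sin(58°) = 417 m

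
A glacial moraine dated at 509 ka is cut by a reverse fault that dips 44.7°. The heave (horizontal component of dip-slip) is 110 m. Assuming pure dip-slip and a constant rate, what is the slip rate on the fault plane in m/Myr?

dip-slip = heave / cos(dip) = 110 m / cos(44.7°) = 154.8 m
rate = 154.8 m / 509 ka = 0.000304 m/yr = 304 m/Myr

304 m/Myr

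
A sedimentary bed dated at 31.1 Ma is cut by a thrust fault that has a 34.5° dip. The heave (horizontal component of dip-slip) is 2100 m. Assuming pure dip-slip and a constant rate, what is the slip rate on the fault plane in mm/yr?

dip-slip = heave / cos(dip) = 2100 m / cos(34.5°) = 2548 m
rate = 2548 m / 31.1 Ma = 0.0000819 m/yr = 0.0819 mm/yr

0.0819 mm/yr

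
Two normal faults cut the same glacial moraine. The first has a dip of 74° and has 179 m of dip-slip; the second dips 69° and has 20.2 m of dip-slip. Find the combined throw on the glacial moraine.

throw_A = 179 × sin(74°) = 172.1 m
throw_B = 20.2 × sin(69°) = 18.86 m
total = 172.1 + 18.86 = 191 m

191 m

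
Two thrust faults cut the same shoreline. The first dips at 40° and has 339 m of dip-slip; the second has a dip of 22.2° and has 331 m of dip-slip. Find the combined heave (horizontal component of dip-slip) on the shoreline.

566 m

heave_A = 339 × cos(40°) = 259.7 m
heave_B = 331 × cos(22.2°) = 306.5 m
total = 259.7 + 306.5 = 566 m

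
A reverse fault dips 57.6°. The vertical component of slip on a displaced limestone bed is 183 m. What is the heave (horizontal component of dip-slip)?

116 m

heave = throw / tan(dip) = 183 / tan(57.6°) = 116 m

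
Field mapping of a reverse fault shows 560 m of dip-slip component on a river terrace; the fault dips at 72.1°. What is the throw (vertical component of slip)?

533 m

throw = dip-slip × sin(dip) = 560 m × sin(72.1°) = 533 m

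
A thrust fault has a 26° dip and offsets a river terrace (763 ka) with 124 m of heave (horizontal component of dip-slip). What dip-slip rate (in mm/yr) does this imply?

0.181 mm/yr

dip-slip = heave / cos(dip) = 124 m / cos(26°) = 138 m
rate = 138 m / 763 ka = 0.000181 m/yr = 0.181 mm/yr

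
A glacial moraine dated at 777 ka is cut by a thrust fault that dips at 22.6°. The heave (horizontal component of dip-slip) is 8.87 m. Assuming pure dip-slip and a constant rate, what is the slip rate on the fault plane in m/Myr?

12.4 m/Myr

dip-slip = heave / cos(dip) = 8.87 m / cos(22.6°) = 9.608 m
rate = 9.608 m / 777 ka = 0.0000124 m/yr = 12.4 m/Myr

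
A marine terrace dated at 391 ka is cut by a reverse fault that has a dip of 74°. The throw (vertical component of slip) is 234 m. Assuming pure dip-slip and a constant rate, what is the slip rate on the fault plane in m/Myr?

623 m/Myr

dip-slip = throw / sin(dip) = 234 m / sin(74°) = 243.4 m
rate = 243.4 m / 391 ka = 0.000623 m/yr = 623 m/Myr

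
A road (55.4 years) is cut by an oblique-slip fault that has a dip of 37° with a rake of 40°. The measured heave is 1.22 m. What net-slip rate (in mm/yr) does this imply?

dip-slip = heave / cos(dip) = 1.22 / cos(37°) = 1.528 m
net slip = dip-slip / sin(rake) = 1.528 / sin(40°) = 2.377 m
rate = 2.377 m / 55.4 years = 0.0429 m/yr = 42.9 mm/yr

42.9 mm/yr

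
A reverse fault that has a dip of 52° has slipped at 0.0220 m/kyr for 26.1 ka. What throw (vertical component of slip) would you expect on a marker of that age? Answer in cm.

dip-slip = rate × time = 0.0220 m/kyr × 26.1 ka = 0.5742 m
throw = dip-slip × sin(dip) = 0.5742 × sin(52°) = 0.452 m = 45.2 cm

45.2 cm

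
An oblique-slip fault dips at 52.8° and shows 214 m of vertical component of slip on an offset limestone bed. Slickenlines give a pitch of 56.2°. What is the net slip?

323 m

dip-slip = throw / sin(dip) = 214 / sin(52.8°) = 268.7 m
net slip = dip-slip / sin(rake) = 268.7 / sin(56.2°) = 323 m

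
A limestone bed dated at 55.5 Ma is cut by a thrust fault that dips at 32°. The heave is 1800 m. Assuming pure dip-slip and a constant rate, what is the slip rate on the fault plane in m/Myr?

dip-slip = heave / cos(dip) = 1800 m / cos(32°) = 2123 m
rate = 2123 m / 55.5 Ma = 0.0000382 m/yr = 38.2 m/Myr

38.2 m/Myr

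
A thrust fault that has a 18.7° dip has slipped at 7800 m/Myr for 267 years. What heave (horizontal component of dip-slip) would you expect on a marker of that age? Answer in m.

dip-slip = rate × time = 7800 m/Myr × 267 years = 2.083 m
heave = dip-slip × cos(dip) = 2.083 × cos(18.7°) = 1.97 m

1.97 m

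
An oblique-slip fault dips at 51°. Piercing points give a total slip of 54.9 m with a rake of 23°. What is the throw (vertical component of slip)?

dip-slip = net slip × sin(rake) = 54.9 m × sin(23°) = 21.45 m
throw = dip-slip × sin(dip) = 21.45 × sin(51°) = 16.7 m

16.7 m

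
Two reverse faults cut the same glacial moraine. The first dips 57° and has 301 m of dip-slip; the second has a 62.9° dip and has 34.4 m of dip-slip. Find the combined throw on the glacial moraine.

283 m

throw_A = 301 × sin(57°) = 252.4 m
throw_B = 34.4 × sin(62.9°) = 30.62 m
total = 252.4 + 30.62 = 283 m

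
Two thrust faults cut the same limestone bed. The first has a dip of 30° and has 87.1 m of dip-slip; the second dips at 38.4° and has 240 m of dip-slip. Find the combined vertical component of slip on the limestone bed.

193 m

throw_A = 87.1 × sin(30°) = 43.55 m
throw_B = 240 × sin(38.4°) = 149.1 m
total = 43.55 + 149.1 = 193 m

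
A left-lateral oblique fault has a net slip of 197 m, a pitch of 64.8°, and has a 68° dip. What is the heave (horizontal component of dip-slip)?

dip-slip = net slip × sin(rake) = 197 m × sin(64.8°) = 178.3 m
heave = dip-slip × cos(dip) = 178.3 × cos(68°) = 66.8 m

66.8 m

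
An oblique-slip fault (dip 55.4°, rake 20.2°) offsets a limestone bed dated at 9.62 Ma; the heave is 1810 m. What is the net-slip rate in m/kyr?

0.960 m/kyr

dip-slip = heave / cos(dip) = 1810 / cos(55.4°) = 3187 m
net slip = dip-slip / sin(rake) = 3187 / sin(20.2°) = 9231 m
rate = 9231 m / 9.62 Ma = 0.000960 m/yr = 0.960 m/kyr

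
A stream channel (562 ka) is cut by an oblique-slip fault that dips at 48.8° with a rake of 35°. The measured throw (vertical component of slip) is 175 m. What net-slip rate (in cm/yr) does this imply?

dip-slip = throw / sin(dip) = 175 / sin(48.8°) = 232.6 m
net slip = dip-slip / sin(rake) = 232.6 / sin(35°) = 405.5 m
rate = 405.5 m / 562 ka = 0.000722 m/yr = 0.0722 cm/yr

0.0722 cm/yr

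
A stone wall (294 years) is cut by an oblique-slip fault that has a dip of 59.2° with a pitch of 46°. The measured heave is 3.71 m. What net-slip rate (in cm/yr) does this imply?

dip-slip = heave / cos(dip) = 3.71 / cos(59.2°) = 7.245 m
net slip = dip-slip / sin(rake) = 7.245 / sin(46°) = 10.07 m
rate = 10.07 m / 294 years = 0.0343 m/yr = 3.43 cm/yr

3.43 cm/yr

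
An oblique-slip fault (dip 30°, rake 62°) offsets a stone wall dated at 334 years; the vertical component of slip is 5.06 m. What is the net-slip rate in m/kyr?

dip-slip = throw / sin(dip) = 5.06 / sin(30°) = 10.12 m
net slip = dip-slip / sin(rake) = 10.12 / sin(62°) = 11.46 m
rate = 11.46 m / 334 years = 0.0343 m/yr = 34.3 m/kyr

34.3 m/kyr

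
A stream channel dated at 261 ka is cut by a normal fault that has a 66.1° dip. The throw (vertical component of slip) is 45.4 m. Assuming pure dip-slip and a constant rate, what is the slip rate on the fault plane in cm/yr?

dip-slip = throw / sin(dip) = 45.4 m / sin(66.1°) = 49.66 m
rate = 49.66 m / 261 ka = 0.000190 m/yr = 0.0190 cm/yr

0.0190 cm/yr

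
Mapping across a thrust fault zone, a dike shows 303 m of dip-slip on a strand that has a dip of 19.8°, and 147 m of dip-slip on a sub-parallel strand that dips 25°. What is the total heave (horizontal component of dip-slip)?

heave_A = 303 × cos(19.8°) = 285.1 m
heave_B = 147 × cos(25°) = 133.2 m
total = 285.1 + 133.2 = 418 m

418 m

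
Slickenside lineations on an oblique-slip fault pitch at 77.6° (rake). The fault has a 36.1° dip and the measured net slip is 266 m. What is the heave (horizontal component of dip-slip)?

dip-slip = net slip × sin(rake) = 266 m × sin(77.6°) = 259.8 m
heave = dip-slip × cos(dip) = 259.8 × cos(36.1°) = 210 m

210 m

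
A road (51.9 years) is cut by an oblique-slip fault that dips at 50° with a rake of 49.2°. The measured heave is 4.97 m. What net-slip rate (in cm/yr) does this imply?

dip-slip = heave / cos(dip) = 4.97 / cos(50°) = 7.732 m
net slip = dip-slip / sin(rake) = 7.732 / sin(49.2°) = 10.21 m
rate = 10.21 m / 51.9 years = 0.197 m/yr = 19.7 cm/yr

19.7 cm/yr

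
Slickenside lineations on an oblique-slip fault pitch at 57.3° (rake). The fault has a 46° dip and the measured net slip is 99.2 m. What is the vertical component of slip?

60 m

dip-slip = net slip × sin(rake) = 99.2 m × sin(57.3°) = 83.48 m
throw = dip-slip × sin(dip) = 83.48 × sin(46°) = 60 m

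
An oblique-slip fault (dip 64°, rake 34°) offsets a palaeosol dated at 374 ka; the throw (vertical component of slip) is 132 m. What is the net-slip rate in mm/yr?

0.702 mm/yr

dip-slip = throw / sin(dip) = 132 / sin(64°) = 146.9 m
net slip = dip-slip / sin(rake) = 146.9 / sin(34°) = 262.6 m
rate = 262.6 m / 374 ka = 0.000702 m/yr = 0.702 mm/yr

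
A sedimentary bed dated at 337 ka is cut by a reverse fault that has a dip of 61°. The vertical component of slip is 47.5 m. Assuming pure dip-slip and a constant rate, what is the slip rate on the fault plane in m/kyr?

dip-slip = throw / sin(dip) = 47.5 m / sin(61°) = 54.31 m
rate = 54.31 m / 337 ka = 0.000161 m/yr = 0.161 m/kyr

0.161 m/kyr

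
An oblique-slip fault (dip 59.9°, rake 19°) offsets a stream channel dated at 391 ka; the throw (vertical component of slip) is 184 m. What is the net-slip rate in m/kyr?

1.67 m/kyr

dip-slip = throw / sin(dip) = 184 / sin(59.9°) = 212.7 m
net slip = dip-slip / sin(rake) = 212.7 / sin(19°) = 653.3 m
rate = 653.3 m / 391 ka = 0.00167 m/yr = 1.67 m/kyr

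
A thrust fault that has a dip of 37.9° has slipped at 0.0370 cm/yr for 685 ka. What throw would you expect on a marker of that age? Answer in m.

dip-slip = rate × time = 0.0370 cm/yr × 685 ka = 253.4 m
throw = dip-slip × sin(dip) = 253.4 × sin(37.9°) = 156 m

156 m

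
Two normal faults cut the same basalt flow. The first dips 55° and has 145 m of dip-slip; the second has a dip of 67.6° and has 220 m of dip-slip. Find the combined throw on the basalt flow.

throw_A = 145 × sin(55°) = 118.8 m
throw_B = 220 × sin(67.6°) = 203.4 m
total = 118.8 + 203.4 = 322 m

322 m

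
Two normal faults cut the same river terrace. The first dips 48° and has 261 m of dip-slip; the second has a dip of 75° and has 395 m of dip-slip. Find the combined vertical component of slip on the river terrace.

throw_A = 261 × sin(48°) = 194 m
throw_B = 395 × sin(75°) = 381.5 m
total = 194 + 381.5 = 576 m

576 m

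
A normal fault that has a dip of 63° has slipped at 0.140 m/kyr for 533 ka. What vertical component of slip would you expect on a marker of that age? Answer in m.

dip-slip = rate × time = 0.140 m/kyr × 533 ka = 74.62 m
throw = dip-slip × sin(dip) = 74.62 × sin(63°) = 66.5 m

66.5 m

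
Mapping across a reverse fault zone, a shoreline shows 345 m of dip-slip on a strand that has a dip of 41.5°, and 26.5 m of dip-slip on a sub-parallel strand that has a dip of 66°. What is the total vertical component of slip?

253 m

throw_A = 345 × sin(41.5°) = 228.6 m
throw_B = 26.5 × sin(66°) = 24.21 m
total = 228.6 + 24.21 = 253 m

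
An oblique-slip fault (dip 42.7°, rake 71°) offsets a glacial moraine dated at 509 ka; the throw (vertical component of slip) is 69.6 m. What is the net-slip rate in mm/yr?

0.213 mm/yr

dip-slip = throw / sin(dip) = 69.6 / sin(42.7°) = 102.6 m
net slip = dip-slip / sin(rake) = 102.6 / sin(71°) = 108.5 m
rate = 108.5 m / 509 ka = 0.000213 m/yr = 0.213 mm/yr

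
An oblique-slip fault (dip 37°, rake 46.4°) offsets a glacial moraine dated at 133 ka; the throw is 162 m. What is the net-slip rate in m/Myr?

2790 m/Myr

dip-slip = throw / sin(dip) = 162 / sin(37°) = 269.2 m
net slip = dip-slip / sin(rake) = 269.2 / sin(46.4°) = 371.7 m
rate = 371.7 m / 133 ka = 0.00279 m/yr = 2790 m/Myr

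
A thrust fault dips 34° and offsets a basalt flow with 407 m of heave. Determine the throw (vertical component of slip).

275 m

throw = heave × tan(dip) = 407 × tan(34°) = 275 m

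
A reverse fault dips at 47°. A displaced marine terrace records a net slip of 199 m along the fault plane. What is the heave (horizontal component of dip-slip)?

136 m

heave = dip-slip × cos(dip) = 199 m × cos(47°) = 136 m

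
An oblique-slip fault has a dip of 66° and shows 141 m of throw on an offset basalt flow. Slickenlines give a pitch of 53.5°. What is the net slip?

dip-slip = throw / sin(dip) = 141 / sin(66°) = 154.3 m
net slip = dip-slip / sin(rake) = 154.3 / sin(53.5°) = 192 m

192 m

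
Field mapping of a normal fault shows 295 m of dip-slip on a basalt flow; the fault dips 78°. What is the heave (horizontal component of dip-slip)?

heave = dip-slip × cos(dip) = 295 m × cos(78°) = 61.3 m

61.3 m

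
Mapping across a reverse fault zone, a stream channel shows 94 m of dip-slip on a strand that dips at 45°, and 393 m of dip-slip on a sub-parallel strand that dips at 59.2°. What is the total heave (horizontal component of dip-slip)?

heave_A = 94 × cos(45°) = 66.47 m
heave_B = 393 × cos(59.2°) = 201.2 m
total = 66.47 + 201.2 = 268 m

268 m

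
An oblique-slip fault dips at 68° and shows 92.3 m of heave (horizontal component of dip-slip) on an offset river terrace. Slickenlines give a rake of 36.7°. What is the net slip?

dip-slip = heave / cos(dip) = 92.3 / cos(68°) = 246.4 m
net slip = dip-slip / sin(rake) = 246.4 / sin(36.7°) = 412 m

412 m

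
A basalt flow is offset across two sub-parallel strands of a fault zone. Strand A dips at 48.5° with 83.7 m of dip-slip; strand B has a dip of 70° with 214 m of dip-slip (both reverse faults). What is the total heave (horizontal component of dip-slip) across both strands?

heave_A = 83.7 × cos(48.5°) = 55.46 m
heave_B = 214 × cos(70°) = 73.19 m
total = 55.46 + 73.19 = 129 m

129 m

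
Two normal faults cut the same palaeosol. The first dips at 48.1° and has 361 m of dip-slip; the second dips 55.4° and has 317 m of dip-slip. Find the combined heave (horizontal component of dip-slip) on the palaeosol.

421 m

heave_A = 361 × cos(48.1°) = 241.1 m
heave_B = 317 × cos(55.4°) = 180 m
total = 241.1 + 180 = 421 m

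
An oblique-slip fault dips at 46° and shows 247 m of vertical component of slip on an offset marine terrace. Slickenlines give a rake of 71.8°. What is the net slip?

361 m

dip-slip = throw / sin(dip) = 247 / sin(46°) = 343.4 m
net slip = dip-slip / sin(rake) = 343.4 / sin(71.8°) = 361 m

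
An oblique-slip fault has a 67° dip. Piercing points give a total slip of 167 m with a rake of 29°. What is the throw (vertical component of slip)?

74.5 m

dip-slip = net slip × sin(rake) = 167 m × sin(29°) = 80.96 m
throw = dip-slip × sin(dip) = 80.96 × sin(67°) = 74.5 m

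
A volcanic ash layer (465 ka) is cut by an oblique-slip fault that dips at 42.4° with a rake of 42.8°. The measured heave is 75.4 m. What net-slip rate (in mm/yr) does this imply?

0.323 mm/yr

dip-slip = heave / cos(dip) = 75.4 / cos(42.4°) = 102.1 m
net slip = dip-slip / sin(rake) = 102.1 / sin(42.8°) = 150.3 m
rate = 150.3 m / 465 ka = 0.000323 m/yr = 0.323 mm/yr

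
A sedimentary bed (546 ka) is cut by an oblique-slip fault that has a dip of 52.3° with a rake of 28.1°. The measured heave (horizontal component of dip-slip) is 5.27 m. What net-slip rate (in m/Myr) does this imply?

33.5 m/Myr

dip-slip = heave / cos(dip) = 5.27 / cos(52.3°) = 8.618 m
net slip = dip-slip / sin(rake) = 8.618 / sin(28.1°) = 18.30 m
rate = 18.30 m / 546 ka = 0.0000335 m/yr = 33.5 m/Myr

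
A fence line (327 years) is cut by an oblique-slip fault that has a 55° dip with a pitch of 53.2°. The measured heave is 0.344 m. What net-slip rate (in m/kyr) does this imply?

dip-slip = heave / cos(dip) = 0.344 / cos(55°) = 0.5997 m
net slip = dip-slip / sin(rake) = 0.5997 / sin(53.2°) = 0.7490 m
rate = 0.7490 m / 327 years = 0.00229 m/yr = 2.29 m/kyr

2.29 m/kyr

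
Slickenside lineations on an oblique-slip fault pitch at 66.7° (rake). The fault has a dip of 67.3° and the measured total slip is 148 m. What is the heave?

52.5 m

dip-slip = net slip × sin(rake) = 148 m × sin(66.7°) = 135.9 m
heave = dip-slip × cos(dip) = 135.9 × cos(67.3°) = 52.5 m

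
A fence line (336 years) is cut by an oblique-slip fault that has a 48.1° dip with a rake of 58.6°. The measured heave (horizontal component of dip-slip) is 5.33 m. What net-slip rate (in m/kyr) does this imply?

dip-slip = heave / cos(dip) = 5.33 / cos(48.1°) = 7.981 m
net slip = dip-slip / sin(rake) = 7.981 / sin(58.6°) = 9.350 m
rate = 9.350 m / 336 years = 0.0278 m/yr = 27.8 m/kyr

27.8 m/kyr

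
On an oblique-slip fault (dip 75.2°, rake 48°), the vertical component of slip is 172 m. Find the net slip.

dip-slip = throw / sin(dip) = 172 / sin(75.2°) = 177.9 m
net slip = dip-slip / sin(rake) = 177.9 / sin(48°) = 239 m

239 m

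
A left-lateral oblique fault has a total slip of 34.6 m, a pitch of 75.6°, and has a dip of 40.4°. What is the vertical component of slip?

21.7 m

dip-slip = net slip × sin(rake) = 34.6 m × sin(75.6°) = 33.51 m
throw = dip-slip × sin(dip) = 33.51 × sin(40.4°) = 21.7 m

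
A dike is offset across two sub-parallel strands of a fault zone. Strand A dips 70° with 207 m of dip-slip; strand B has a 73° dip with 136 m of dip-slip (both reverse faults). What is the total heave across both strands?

111 m

heave_A = 207 × cos(70°) = 70.80 m
heave_B = 136 × cos(73°) = 39.76 m
total = 70.80 + 39.76 = 111 m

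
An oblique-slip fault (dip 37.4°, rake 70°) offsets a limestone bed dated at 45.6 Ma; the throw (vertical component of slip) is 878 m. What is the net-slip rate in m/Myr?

33.7 m/Myr

dip-slip = throw / sin(dip) = 878 / sin(37.4°) = 1446 m
net slip = dip-slip / sin(rake) = 1446 / sin(70°) = 1538 m
rate = 1538 m / 45.6 Ma = 0.0000337 m/yr = 33.7 m/Myr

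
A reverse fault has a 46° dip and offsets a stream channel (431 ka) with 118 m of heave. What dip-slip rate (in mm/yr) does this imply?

0.394 mm/yr

dip-slip = heave / cos(dip) = 118 m / cos(46°) = 169.9 m
rate = 169.9 m / 431 ka = 0.000394 m/yr = 0.394 mm/yr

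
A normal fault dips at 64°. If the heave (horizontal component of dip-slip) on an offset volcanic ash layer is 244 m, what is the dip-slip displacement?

dip-slip = heave / cos(dip) = 244 / cos(64°) = 557 m

557 m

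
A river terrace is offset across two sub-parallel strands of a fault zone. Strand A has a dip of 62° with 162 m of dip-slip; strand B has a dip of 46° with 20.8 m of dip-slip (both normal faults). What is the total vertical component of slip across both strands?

throw_A = 162 × sin(62°) = 143 m
throw_B = 20.8 × sin(46°) = 14.96 m
total = 143 + 14.96 = 158 m

158 m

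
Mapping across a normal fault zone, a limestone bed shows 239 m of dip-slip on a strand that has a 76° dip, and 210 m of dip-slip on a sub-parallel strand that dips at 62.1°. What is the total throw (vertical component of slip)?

throw_A = 239 × sin(76°) = 231.9 m
throw_B = 210 × sin(62.1°) = 185.6 m
total = 231.9 + 185.6 = 417 m

417 m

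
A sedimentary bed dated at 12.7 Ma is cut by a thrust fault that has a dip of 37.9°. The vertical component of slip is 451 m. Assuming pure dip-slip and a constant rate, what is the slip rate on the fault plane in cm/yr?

dip-slip = throw / sin(dip) = 451 m / sin(37.9°) = 734.2 m
rate = 734.2 m / 12.7 Ma = 0.0000578 m/yr = 0.00578 cm/yr

0.00578 cm/yr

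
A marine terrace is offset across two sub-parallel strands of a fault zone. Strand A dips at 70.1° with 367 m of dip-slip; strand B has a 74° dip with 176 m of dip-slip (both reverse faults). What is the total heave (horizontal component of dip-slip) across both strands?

heave_A = 367 × cos(70.1°) = 124.9 m
heave_B = 176 × cos(74°) = 48.51 m
total = 124.9 + 48.51 = 173 m

173 m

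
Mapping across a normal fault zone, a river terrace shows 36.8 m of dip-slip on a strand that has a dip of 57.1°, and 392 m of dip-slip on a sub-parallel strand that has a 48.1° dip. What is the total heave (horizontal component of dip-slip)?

282 m

heave_A = 36.8 × cos(57.1°) = 19.99 m
heave_B = 392 × cos(48.1°) = 261.8 m
total = 19.99 + 261.8 = 282 m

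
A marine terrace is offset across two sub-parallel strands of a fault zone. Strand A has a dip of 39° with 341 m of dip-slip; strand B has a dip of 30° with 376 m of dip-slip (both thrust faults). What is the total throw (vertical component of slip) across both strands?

403 m

throw_A = 341 × sin(39°) = 214.6 m
throw_B = 376 × sin(30°) = 188 m
total = 214.6 + 188 = 403 m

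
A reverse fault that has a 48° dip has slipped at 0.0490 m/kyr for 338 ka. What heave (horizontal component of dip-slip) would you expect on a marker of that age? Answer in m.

dip-slip = rate × time = 0.0490 m/kyr × 338 ka = 16.56 m
heave = dip-slip × cos(dip) = 16.56 × cos(48°) = 11.1 m

11.1 m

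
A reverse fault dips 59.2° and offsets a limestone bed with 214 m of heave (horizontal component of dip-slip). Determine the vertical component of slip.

throw = heave × tan(dip) = 214 × tan(59.2°) = 359 m

359 m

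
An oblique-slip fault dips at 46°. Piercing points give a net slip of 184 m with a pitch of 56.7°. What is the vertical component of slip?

dip-slip = net slip × sin(rake) = 184 m × sin(56.7°) = 153.8 m
throw = dip-slip × sin(dip) = 153.8 × sin(46°) = 111 m

111 m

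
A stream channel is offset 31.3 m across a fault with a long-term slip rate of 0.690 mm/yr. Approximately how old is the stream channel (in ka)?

age = offset / rate = 31.3 m / (0.690 mm/yr) = 45400 yr = 45.4 ka

45.4 ka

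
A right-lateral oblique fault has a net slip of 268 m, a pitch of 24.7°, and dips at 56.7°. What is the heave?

61.5 m

dip-slip = net slip × sin(rake) = 268 m × sin(24.7°) = 112 m
heave = dip-slip × cos(dip) = 112 × cos(56.7°) = 61.5 m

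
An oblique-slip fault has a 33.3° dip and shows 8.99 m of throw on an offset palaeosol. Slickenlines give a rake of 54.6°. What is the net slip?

dip-slip = throw / sin(dip) = 8.99 / sin(33.3°) = 16.37 m
net slip = dip-slip / sin(rake) = 16.37 / sin(54.6°) = 20.1 m

20.1 m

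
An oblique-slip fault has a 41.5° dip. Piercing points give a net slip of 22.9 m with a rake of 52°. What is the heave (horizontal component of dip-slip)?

dip-slip = net slip × sin(rake) = 22.9 m × sin(52°) = 18.05 m
heave = dip-slip × cos(dip) = 18.05 × cos(41.5°) = 13.5 m

13.5 m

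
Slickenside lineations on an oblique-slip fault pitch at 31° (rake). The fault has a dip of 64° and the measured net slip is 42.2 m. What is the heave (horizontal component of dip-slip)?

9.53 m

dip-slip = net slip × sin(rake) = 42.2 m × sin(31°) = 21.73 m
heave = dip-slip × cos(dip) = 21.73 × cos(64°) = 9.53 m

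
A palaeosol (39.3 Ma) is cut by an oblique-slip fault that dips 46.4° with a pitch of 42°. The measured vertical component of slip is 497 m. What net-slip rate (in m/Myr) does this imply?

dip-slip = throw / sin(dip) = 497 / sin(46.4°) = 686.3 m
net slip = dip-slip / sin(rake) = 686.3 / sin(42°) = 1026 m
rate = 1026 m / 39.3 Ma = 0.0000261 m/yr = 26.1 m/Myr

26.1 m/Myr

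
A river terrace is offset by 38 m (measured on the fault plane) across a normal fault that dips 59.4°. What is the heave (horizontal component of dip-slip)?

heave = dip-slip × cos(dip) = 38 m × cos(59.4°) = 19.3 m

19.3 m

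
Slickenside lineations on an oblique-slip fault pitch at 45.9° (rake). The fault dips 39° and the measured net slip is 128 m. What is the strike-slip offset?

89.1 m

strike-slip = net slip × cos(rake) = 128 m × cos(45.9°) = 89.1 m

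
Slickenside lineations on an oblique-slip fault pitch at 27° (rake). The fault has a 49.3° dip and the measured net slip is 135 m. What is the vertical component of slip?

46.5 m

dip-slip = net slip × sin(rake) = 135 m × sin(27°) = 61.29 m
throw = dip-slip × sin(dip) = 61.29 × sin(49.3°) = 46.5 m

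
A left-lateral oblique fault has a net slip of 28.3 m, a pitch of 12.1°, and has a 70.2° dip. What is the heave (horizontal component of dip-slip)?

2.01 m

dip-slip = net slip × sin(rake) = 28.3 m × sin(12.1°) = 5.932 m
heave = dip-slip × cos(dip) = 5.932 × cos(70.2°) = 2.01 m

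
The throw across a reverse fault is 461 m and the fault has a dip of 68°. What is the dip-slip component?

dip-slip = throw / sin(dip) = 461 / sin(68°) = 497 m

497 m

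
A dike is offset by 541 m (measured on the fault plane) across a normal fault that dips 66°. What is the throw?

throw = dip-slip × sin(dip) = 541 m × sin(66°) = 494 m

494 m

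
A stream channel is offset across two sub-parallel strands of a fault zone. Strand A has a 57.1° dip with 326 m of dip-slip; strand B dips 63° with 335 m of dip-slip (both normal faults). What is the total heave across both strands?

329 m

heave_A = 326 × cos(57.1°) = 177.1 m
heave_B = 335 × cos(63°) = 152.1 m
total = 177.1 + 152.1 = 329 m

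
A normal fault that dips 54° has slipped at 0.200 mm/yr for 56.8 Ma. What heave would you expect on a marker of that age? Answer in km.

6.68 km

dip-slip = rate × time = 0.200 mm/yr × 56.8 Ma = 11360 m
heave = dip-slip × cos(dip) = 11360 × cos(54°) = 6680 m = 6.68 km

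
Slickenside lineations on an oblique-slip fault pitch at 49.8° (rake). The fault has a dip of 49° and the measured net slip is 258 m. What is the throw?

149 m

dip-slip = net slip × sin(rake) = 258 m × sin(49.8°) = 197.1 m
throw = dip-slip × sin(dip) = 197.1 × sin(49°) = 149 m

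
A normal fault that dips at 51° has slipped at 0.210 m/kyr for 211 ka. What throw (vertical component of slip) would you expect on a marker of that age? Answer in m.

dip-slip = rate × time = 0.210 m/kyr × 211 ka = 44.31 m
throw = dip-slip × sin(dip) = 44.31 × sin(51°) = 34.4 m

34.4 m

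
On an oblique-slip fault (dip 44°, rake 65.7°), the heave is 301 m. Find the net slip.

459 m

dip-slip = heave / cos(dip) = 301 / cos(44°) = 418.4 m
net slip = dip-slip / sin(rake) = 418.4 / sin(65.7°) = 459 m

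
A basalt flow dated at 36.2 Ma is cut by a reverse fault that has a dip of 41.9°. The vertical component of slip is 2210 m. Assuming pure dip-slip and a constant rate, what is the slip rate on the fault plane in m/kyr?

0.0914 m/kyr

dip-slip = throw / sin(dip) = 2210 m / sin(41.9°) = 3309 m
rate = 3309 m / 36.2 Ma = 0.0000914 m/yr = 0.0914 m/kyr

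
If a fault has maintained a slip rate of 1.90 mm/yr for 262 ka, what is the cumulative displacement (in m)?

slip = rate × time = 1.90 mm/yr × 262 ka = 498 m

498 m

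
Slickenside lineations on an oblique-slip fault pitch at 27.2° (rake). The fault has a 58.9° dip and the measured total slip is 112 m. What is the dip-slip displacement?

dip-slip = net slip × sin(rake) = 112 m × sin(27.2°) = 51.2 m

51.2 m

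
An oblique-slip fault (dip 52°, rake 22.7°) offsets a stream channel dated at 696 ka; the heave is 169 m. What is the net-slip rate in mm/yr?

1.02 mm/yr

dip-slip = heave / cos(dip) = 169 / cos(52°) = 274.5 m
net slip = dip-slip / sin(rake) = 274.5 / sin(22.7°) = 711.3 m
rate = 711.3 m / 696 ka = 0.00102 m/yr = 1.02 mm/yr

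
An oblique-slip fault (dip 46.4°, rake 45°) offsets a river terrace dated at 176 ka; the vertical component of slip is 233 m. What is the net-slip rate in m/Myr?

dip-slip = throw / sin(dip) = 233 / sin(46.4°) = 321.7 m
net slip = dip-slip / sin(rake) = 321.7 / sin(45°) = 455 m
rate = 455 m / 176 ka = 0.00259 m/yr = 2590 m/Myr

2590 m/Myr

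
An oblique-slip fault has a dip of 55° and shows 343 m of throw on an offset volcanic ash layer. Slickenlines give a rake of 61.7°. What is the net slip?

dip-slip = throw / sin(dip) = 343 / sin(55°) = 418.7 m
net slip = dip-slip / sin(rake) = 418.7 / sin(61.7°) = 476 m

476 m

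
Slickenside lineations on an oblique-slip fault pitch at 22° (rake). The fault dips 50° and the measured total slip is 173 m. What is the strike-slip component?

160 m

strike-slip = net slip × cos(rake) = 173 m × cos(22°) = 160 m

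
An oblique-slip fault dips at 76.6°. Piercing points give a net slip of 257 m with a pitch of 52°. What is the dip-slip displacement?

dip-slip = net slip × sin(rake) = 257 m × sin(52°) = 203 m

203 m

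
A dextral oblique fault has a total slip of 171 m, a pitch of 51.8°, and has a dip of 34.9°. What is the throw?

dip-slip = net slip × sin(rake) = 171 m × sin(51.8°) = 134.4 m
throw = dip-slip × sin(dip) = 134.4 × sin(34.9°) = 76.9 m

76.9 m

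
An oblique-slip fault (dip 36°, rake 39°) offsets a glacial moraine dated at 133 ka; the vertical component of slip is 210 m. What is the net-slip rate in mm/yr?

dip-slip = throw / sin(dip) = 210 / sin(36°) = 357.3 m
net slip = dip-slip / sin(rake) = 357.3 / sin(39°) = 567.7 m
rate = 567.7 m / 133 ka = 0.00427 m/yr = 4.27 mm/yr

4.27 mm/yr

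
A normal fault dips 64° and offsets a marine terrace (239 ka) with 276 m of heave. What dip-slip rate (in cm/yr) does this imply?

0.263 cm/yr

dip-slip = heave / cos(dip) = 276 m / cos(64°) = 629.6 m
rate = 629.6 m / 239 ka = 0.00263 m/yr = 0.263 cm/yr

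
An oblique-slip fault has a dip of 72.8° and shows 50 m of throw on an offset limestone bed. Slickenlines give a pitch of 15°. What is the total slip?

dip-slip = throw / sin(dip) = 50 / sin(72.8°) = 52.34 m
net slip = dip-slip / sin(rake) = 52.34 / sin(15°) = 202 m

202 m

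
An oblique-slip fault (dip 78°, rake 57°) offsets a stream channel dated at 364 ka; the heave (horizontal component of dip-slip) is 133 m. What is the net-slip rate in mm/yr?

dip-slip = heave / cos(dip) = 133 / cos(78°) = 639.7 m
net slip = dip-slip / sin(rake) = 639.7 / sin(57°) = 762.7 m
rate = 762.7 m / 364 ka = 0.00210 m/yr = 2.10 mm/yr

2.10 mm/yr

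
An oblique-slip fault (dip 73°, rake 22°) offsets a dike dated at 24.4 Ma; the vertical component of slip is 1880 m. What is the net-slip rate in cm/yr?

0.0215 cm/yr

dip-slip = throw / sin(dip) = 1880 / sin(73°) = 1966 m
net slip = dip-slip / sin(rake) = 1966 / sin(22°) = 5248 m
rate = 5248 m / 24.4 Ma = 0.000215 m/yr = 0.0215 cm/yr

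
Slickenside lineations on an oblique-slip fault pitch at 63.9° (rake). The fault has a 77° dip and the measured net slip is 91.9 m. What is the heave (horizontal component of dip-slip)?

dip-slip = net slip × sin(rake) = 91.9 m × sin(63.9°) = 82.53 m
heave = dip-slip × cos(dip) = 82.53 × cos(77°) = 18.6 m

18.6 m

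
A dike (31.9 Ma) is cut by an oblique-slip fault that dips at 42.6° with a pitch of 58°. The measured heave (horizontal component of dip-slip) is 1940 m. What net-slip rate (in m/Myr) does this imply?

dip-slip = heave / cos(dip) = 1940 / cos(42.6°) = 2636 m
net slip = dip-slip / sin(rake) = 2636 / sin(58°) = 3108 m
rate = 3108 m / 31.9 Ma = 0.0000974 m/yr = 97.4 m/Myr

97.4 m/Myr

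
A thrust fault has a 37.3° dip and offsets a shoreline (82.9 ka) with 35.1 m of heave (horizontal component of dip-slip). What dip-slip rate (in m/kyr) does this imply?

0.532 m/kyr

dip-slip = heave / cos(dip) = 35.1 m / cos(37.3°) = 44.12 m
rate = 44.12 m / 82.9 ka = 0.000532 m/yr = 0.532 m/kyr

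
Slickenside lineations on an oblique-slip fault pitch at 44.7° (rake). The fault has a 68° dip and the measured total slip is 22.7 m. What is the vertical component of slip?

14.8 m

dip-slip = net slip × sin(rake) = 22.7 m × sin(44.7°) = 15.97 m
throw = dip-slip × sin(dip) = 15.97 × sin(68°) = 14.8 m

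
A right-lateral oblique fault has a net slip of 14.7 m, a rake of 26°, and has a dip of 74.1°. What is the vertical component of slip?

6.20 m

dip-slip = net slip × sin(rake) = 14.7 m × sin(26°) = 6.444 m
throw = dip-slip × sin(dip) = 6.444 × sin(74.1°) = 6.20 m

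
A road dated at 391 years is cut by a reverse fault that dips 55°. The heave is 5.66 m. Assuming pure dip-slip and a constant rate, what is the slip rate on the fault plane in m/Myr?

25200 m/Myr

dip-slip = heave / cos(dip) = 5.66 m / cos(55°) = 9.868 m
rate = 9.868 m / 391 years = 0.0252 m/yr = 25200 m/Myr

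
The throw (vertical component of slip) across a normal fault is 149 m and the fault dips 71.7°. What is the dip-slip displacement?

dip-slip = throw / sin(dip) = 149 / sin(71.7°) = 157 m

157 m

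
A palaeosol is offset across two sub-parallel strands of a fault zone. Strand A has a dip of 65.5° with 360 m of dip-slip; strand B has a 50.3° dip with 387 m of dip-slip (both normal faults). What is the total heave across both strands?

396 m

heave_A = 360 × cos(65.5°) = 149.3 m
heave_B = 387 × cos(50.3°) = 247.2 m
total = 149.3 + 247.2 = 396 m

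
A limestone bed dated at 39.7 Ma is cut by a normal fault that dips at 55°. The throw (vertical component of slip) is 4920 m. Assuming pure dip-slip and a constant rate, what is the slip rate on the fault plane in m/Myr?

151 m/Myr

dip-slip = throw / sin(dip) = 4920 m / sin(55°) = 6006 m
rate = 6006 m / 39.7 Ma = 0.000151 m/yr = 151 m/Myr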